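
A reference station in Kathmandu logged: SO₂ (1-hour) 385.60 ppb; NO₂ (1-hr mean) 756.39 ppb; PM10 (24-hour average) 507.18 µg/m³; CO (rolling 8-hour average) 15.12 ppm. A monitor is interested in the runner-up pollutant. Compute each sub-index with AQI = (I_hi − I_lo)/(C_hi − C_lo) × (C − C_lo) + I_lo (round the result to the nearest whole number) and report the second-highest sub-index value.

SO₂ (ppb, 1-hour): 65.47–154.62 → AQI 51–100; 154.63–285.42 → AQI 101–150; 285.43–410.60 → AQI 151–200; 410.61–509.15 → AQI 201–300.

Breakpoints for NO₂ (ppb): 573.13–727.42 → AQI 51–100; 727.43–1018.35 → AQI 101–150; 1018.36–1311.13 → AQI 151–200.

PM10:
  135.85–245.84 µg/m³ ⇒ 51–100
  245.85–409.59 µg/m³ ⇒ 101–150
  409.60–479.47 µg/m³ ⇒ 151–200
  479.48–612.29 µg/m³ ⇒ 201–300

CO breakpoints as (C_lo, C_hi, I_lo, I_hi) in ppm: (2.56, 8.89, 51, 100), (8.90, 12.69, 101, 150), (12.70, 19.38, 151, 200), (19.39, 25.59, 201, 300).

SO₂: 385.60 lies in 285.43–410.60, so I_lo=151, I_hi=200, C_lo=285.43, C_hi=410.60.
(200−151)/(410.60−285.43) × (385.60−285.43) + 151 = 49/125.17 × 100.17 + 151 ≈ 190.21 → 190.
NO₂: 756.39 lies in 727.43–1018.35, so I_lo=101, I_hi=150, C_lo=727.43, C_hi=1018.35.
(150−101)/(1018.35−727.43) × (756.39−727.43) + 101 = 49/290.92 × 28.96 + 101 ≈ 105.88 → 106.
PM10: 507.18 ∈ [479.48, 612.29] ↔ index [201, 300].
201 + (507.18−479.48)·(300−201)/(612.29−479.48) = 201 + 27.70·99/132.81 ≈ 221.65, so AQI = 222.
CO: row 12.70–19.38 (AQI 151–200). (200−151)·(15.12−12.70)/(19.38−12.70) + 151 = 49·2.42/6.68 + 151 ≈ 168.75 → 169.
Sub-indices: SO₂→190, NO₂→106, PM10→222, CO→169. Ranked high→low: 222, 190, 169, 106. Second-highest sub-index = 190.

190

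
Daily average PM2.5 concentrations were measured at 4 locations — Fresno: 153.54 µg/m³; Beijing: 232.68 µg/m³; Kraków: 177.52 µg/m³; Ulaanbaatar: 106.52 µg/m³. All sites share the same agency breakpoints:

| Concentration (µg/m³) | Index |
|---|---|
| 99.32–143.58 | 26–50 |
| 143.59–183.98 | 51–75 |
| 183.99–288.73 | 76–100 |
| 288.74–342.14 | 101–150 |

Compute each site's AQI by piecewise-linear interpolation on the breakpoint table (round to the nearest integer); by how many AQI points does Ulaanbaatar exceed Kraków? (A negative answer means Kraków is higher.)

-41

Fresno 153.54: bracket 143.59–183.98 → index 51–75; slope 24/40.39, offset 9.95.
AQI = 51 + 24/40.39·9.95 ≈ 56.91 ⇒ 57.
Beijing: 232.68 lies in 183.99–288.73, so I_lo=76, I_hi=100, C_lo=183.99, C_hi=288.73.
(100−76)/(288.73−183.99) × (232.68−183.99) + 76 = 24/104.74 × 48.69 + 76 ≈ 87.16 → 87.
Kraków 177.52: bracket 143.59–183.98 → index 51–75; slope 24/40.39, offset 33.93.
AQI = 51 + 24/40.39·33.93 ≈ 71.16 ⇒ 71.
Ulaanbaatar 106.52: bracket 99.32–143.58 → index 26–50; slope 24/44.26, offset 7.20.
AQI = 26 + 24/44.26·7.20 ≈ 29.90 ⇒ 30.
AQIs: Fresno=57, Beijing=87, Kraków=71, Ulaanbaatar=30. Ulaanbaatar (30) − Kraków (71) = -41.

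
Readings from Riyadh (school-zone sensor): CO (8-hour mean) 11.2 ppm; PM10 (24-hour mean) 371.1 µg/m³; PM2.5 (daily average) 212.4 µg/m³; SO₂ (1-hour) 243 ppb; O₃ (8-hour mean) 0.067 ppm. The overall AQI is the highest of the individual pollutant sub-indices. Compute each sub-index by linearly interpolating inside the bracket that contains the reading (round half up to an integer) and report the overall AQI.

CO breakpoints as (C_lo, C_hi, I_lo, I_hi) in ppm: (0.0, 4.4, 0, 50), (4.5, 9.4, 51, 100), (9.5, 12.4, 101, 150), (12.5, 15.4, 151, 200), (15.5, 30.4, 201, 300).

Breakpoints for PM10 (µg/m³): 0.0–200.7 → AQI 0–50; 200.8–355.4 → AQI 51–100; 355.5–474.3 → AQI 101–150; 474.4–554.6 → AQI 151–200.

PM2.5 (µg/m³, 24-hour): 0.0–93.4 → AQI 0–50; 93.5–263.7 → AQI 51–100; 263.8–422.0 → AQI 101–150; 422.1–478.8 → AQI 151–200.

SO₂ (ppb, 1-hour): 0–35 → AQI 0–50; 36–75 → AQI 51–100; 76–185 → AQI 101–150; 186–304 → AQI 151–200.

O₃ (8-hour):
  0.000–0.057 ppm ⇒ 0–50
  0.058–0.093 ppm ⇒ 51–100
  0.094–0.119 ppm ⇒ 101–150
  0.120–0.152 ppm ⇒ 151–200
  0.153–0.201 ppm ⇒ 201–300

CO: row 9.5–12.4 (AQI 101–150). (150−101)·(11.2−9.5)/(12.4−9.5) + 101 = 49·1.7/2.9 + 101 ≈ 129.72 → 130.
PM10: 371.1 lies in 355.5–474.3, so I_lo=101, I_hi=150, C_lo=355.5, C_hi=474.3.
(150−101)/(474.3−355.5) × (371.1−355.5) + 101 = 49/118.8 × 15.6 + 101 ≈ 107.43 → 107.
PM2.5: row 93.5–263.7 (AQI 51–100). (100−51)·(212.4−93.5)/(263.7−93.5) + 51 = 49·118.9/170.2 + 51 ≈ 85.23 → 85.
SO₂: 243 lies in 186–304, so I_lo=151, I_hi=200, C_lo=186, C_hi=304.
(200−151)/(304−186) × (243−186) + 151 = 49/118 × 57 + 151 ≈ 174.67 → 175.
O₃: 0.067 lies in 0.058–0.093, so I_lo=51, I_hi=100, C_lo=0.058, C_hi=0.093.
(100−51)/(0.093−0.058) × (0.067−0.058) + 51 = 49/0.035 × 0.009 + 51 ≈ 63.60 → 64.
Sub-indices: CO→130, PM10→107, PM2.5→85, SO₂→175, O₃→64. Overall AQI = max = 175; dominant pollutant is SO₂.

175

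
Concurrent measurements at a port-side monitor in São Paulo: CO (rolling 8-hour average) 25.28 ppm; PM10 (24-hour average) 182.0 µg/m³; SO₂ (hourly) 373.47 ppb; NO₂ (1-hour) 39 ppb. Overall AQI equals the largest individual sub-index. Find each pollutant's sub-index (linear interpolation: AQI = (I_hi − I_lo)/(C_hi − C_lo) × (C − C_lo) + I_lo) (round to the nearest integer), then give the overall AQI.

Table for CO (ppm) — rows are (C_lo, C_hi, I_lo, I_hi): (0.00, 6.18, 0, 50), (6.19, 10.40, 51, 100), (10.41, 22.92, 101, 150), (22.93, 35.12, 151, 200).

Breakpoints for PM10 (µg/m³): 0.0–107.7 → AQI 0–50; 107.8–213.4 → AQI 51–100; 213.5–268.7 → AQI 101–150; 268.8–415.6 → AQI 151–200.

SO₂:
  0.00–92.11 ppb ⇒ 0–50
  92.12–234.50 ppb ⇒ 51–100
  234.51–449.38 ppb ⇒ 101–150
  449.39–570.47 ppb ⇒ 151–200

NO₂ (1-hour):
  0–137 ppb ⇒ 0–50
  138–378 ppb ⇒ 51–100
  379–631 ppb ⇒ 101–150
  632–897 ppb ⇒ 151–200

CO 25.28: bracket 22.93–35.12 → index 151–200; slope 49/12.19, offset 2.35.
AQI = 151 + 49/12.19·2.35 ≈ 160.45 ⇒ 160.
PM10: 182.0 lies in 107.8–213.4, so I_lo=51, I_hi=100, C_lo=107.8, C_hi=213.4.
(100−51)/(213.4−107.8) × (182.0−107.8) + 51 = 49/105.6 × 74.2 + 51 ≈ 85.43 → 85.
SO₂: 373.47 lies in 234.51–449.38, so I_lo=101, I_hi=150, C_lo=234.51, C_hi=449.38.
(150−101)/(449.38−234.51) × (373.47−234.51) + 101 = 49/214.87 × 138.96 + 101 ≈ 132.69 → 133.
NO₂: 39 lies in 0–137, so I_lo=0, I_hi=50, C_lo=0, C_hi=137.
(50−0)/(137−0) × (39−0) + 0 = 50/137 × 39 + 0 ≈ 14.23 → 14.
Sub-indices: CO→160, PM10→85, SO₂→133, NO₂→14. Overall AQI = max = 160; dominant pollutant is CO.
AQI 160: Unhealthy.

160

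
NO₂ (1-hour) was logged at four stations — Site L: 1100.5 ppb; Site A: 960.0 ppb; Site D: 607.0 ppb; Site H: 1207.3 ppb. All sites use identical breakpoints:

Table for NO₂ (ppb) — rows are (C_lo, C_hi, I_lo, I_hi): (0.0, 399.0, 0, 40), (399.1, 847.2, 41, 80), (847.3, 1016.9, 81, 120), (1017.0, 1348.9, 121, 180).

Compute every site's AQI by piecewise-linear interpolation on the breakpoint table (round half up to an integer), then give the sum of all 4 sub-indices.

457

Site L: row 1017.0–1348.9 (AQI 121–180). (180−121)·(1100.5−1017.0)/(1348.9−1017.0) + 121 = 59·83.5/331.9 + 121 ≈ 135.84 → 136.
Site A: row 847.3–1016.9 (AQI 81–120). (120−81)·(960.0−847.3)/(1016.9−847.3) + 81 = 39·112.7/169.6 + 81 ≈ 106.92 → 107.
Site D: 607.0 ∈ [399.1, 847.2] ↔ index [41, 80].
41 + (607.0−399.1)·(80−41)/(847.2−399.1) = 41 + 207.9·39/448.1 ≈ 59.09, so AQI = 59.
Site H 1207.3: bracket 1017.0–1348.9 → index 121–180; slope 59/331.9, offset 190.3.
AQI = 121 + 59/331.9·190.3 ≈ 154.83 ⇒ 155.
AQIs: Site L=136, Site A=107, Site D=59, Site H=155. Sum = 136 + 107 + 59 + 155 = 457.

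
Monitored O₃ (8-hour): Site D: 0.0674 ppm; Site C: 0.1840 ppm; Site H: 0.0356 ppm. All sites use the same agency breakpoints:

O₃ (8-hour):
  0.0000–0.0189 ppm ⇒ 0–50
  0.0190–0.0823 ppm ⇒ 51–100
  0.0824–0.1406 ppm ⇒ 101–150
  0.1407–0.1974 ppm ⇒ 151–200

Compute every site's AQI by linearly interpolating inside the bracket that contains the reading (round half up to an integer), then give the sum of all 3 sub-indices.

Site D 0.0674: bracket 0.0190–0.0823 → index 51–100; slope 49/0.0633, offset 0.0484.
AQI = 51 + 49/0.0633·0.0484 ≈ 88.47 ⇒ 88.
Site C: 0.1840 ∈ [0.1407, 0.1974] ↔ index [151, 200].
151 + (0.1840−0.1407)·(200−151)/(0.1974−0.1407) = 151 + 0.0433·49/0.0567 ≈ 188.42, so AQI = 188.
Site H: 0.0356 ∈ [0.0190, 0.0823] ↔ index [51, 100].
51 + (0.0356−0.0190)·(100−51)/(0.0823−0.0190) = 51 + 0.0166·49/0.0633 ≈ 63.85, so AQI = 64.
AQIs: Site D=88, Site C=188, Site H=64. Sum = 88 + 188 + 64 = 340.

340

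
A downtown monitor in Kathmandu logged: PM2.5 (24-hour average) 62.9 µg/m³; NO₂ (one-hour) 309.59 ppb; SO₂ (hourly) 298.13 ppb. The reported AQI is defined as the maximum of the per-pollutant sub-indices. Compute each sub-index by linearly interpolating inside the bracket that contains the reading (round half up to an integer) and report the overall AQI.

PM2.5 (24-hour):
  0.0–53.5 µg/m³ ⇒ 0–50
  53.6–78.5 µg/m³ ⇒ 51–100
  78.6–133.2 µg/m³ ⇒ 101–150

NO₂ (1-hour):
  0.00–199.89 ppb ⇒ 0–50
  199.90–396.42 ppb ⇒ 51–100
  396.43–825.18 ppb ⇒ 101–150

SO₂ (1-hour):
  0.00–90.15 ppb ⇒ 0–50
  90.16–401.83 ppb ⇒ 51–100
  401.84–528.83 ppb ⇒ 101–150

84

PM2.5: 62.9 lies in 53.6–78.5, so I_lo=51, I_hi=100, C_lo=53.6, C_hi=78.5.
(100−51)/(78.5−53.6) × (62.9−53.6) + 51 = 49/24.9 × 9.3 + 51 ≈ 69.30 → 69.
NO₂: 309.59 lies in 199.90–396.42, so I_lo=51, I_hi=100, C_lo=199.90, C_hi=396.42.
(100−51)/(396.42−199.90) × (309.59−199.90) + 51 = 49/196.52 × 109.69 + 51 ≈ 78.35 → 78.
SO₂ 298.13: bracket 90.16–401.83 → index 51–100; slope 49/311.67, offset 207.97.
AQI = 51 + 49/311.67·207.97 ≈ 83.70 ⇒ 84.
Sub-indices: PM2.5→69, NO₂→78, SO₂→84. Overall AQI = max = 84; dominant pollutant is SO₂.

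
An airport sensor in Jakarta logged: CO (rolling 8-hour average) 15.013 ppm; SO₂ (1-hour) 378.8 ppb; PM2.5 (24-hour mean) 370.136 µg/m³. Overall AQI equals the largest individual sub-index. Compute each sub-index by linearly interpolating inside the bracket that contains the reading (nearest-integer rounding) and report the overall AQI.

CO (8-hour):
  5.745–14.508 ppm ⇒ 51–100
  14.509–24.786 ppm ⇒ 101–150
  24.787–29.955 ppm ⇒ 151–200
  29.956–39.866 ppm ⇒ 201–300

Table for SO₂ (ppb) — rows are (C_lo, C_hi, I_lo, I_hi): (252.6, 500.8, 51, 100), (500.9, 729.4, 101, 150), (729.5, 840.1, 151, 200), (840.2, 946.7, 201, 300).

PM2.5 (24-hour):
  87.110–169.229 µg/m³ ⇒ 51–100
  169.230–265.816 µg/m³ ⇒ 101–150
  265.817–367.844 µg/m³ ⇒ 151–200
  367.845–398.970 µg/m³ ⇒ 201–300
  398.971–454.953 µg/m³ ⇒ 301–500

208

CO: row 14.509–24.786 (AQI 101–150). (150−101)·(15.013−14.509)/(24.786−14.509) + 101 = 49·0.504/10.277 + 101 ≈ 103.40 → 103.
SO₂: row 252.6–500.8 (AQI 51–100). (100−51)·(378.8−252.6)/(500.8−252.6) + 51 = 49·126.2/248.2 + 51 ≈ 75.91 → 76.
PM2.5: 370.136 ∈ [367.845, 398.970] ↔ index [201, 300].
201 + (370.136−367.845)·(300−201)/(398.970−367.845) = 201 + 2.291·99/31.125 ≈ 208.29, so AQI = 208.
Sub-indices: CO→103, SO₂→76, PM2.5→208. Overall AQI = max = 208; dominant pollutant is PM2.5.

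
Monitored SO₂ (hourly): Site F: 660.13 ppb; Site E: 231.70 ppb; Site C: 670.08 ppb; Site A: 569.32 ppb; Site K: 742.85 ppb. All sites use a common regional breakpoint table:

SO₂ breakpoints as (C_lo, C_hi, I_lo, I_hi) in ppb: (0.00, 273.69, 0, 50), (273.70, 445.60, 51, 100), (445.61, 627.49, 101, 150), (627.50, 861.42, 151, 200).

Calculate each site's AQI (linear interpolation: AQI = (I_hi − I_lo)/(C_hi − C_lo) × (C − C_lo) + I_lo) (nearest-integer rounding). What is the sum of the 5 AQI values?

Site F 660.13: bracket 627.50–861.42 → index 151–200; slope 49/233.92, offset 32.63.
AQI = 151 + 49/233.92·32.63 ≈ 157.84 ⇒ 158.
Site E: row 0.00–273.69 (AQI 0–50). (50−0)·(231.70−0.00)/(273.69−0.00) + 0 = 50·231.70/273.69 + 0 ≈ 42.33 → 42.
Site C: 670.08 lies in 627.50–861.42, so I_lo=151, I_hi=200, C_lo=627.50, C_hi=861.42.
(200−151)/(861.42−627.50) × (670.08−627.50) + 151 = 49/233.92 × 42.58 + 151 ≈ 159.92 → 160.
Site A: 569.32 lies in 445.61–627.49, so I_lo=101, I_hi=150, C_lo=445.61, C_hi=627.49.
(150−101)/(627.49−445.61) × (569.32−445.61) + 101 = 49/181.88 × 123.71 + 101 ≈ 134.33 → 134.
Site K: 742.85 lies in 627.50–861.42, so I_lo=151, I_hi=200, C_lo=627.50, C_hi=861.42.
(200−151)/(861.42−627.50) × (742.85−627.50) + 151 = 49/233.92 × 115.35 + 151 ≈ 175.16 → 175.
AQIs: Site F=158, Site E=42, Site C=160, Site A=134, Site K=175. Sum = 158 + 42 + 160 + 134 + 175 = 669.

669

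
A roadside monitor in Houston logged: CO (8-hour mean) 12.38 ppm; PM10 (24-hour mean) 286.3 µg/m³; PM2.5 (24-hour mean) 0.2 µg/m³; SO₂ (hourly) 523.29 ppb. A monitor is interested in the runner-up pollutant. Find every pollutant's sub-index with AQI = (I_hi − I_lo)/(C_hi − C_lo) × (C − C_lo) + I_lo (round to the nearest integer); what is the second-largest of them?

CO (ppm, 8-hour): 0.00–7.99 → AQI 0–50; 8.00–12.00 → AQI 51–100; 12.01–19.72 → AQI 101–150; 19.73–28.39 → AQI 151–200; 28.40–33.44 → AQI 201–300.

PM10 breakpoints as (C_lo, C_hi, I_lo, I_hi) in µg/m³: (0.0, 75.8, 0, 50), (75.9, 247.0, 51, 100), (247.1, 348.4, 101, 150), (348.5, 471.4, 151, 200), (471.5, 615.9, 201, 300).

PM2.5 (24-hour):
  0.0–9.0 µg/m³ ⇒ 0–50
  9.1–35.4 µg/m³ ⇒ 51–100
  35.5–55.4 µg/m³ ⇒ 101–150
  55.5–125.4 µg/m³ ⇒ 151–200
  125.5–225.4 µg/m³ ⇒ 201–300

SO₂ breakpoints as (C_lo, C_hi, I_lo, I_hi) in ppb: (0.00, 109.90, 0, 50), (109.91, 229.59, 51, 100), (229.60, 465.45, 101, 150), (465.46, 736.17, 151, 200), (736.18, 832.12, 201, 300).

120

CO: 12.38 ∈ [12.01, 19.72] ↔ index [101, 150].
101 + (12.38−12.01)·(150−101)/(19.72−12.01) = 101 + 0.37·49/7.71 ≈ 103.35, so AQI = 103.
PM10: row 247.1–348.4 (AQI 101–150). (150−101)·(286.3−247.1)/(348.4−247.1) + 101 = 49·39.2/101.3 + 101 ≈ 119.96 → 120.
PM2.5: row 0.0–9.0 (AQI 0–50). (50−0)·(0.2−0.0)/(9.0−0.0) + 0 = 50·0.2/9.0 + 0 ≈ 1.11 → 1.
SO₂: 523.29 ∈ [465.46, 736.17] ↔ index [151, 200].
151 + (523.29−465.46)·(200−151)/(736.17−465.46) = 151 + 57.83·49/270.71 ≈ 161.47, so AQI = 161.
Sub-indices: CO→103, PM10→120, PM2.5→1, SO₂→161. Ranked high→low: 161, 120, 103, 1. Second-highest sub-index = 120.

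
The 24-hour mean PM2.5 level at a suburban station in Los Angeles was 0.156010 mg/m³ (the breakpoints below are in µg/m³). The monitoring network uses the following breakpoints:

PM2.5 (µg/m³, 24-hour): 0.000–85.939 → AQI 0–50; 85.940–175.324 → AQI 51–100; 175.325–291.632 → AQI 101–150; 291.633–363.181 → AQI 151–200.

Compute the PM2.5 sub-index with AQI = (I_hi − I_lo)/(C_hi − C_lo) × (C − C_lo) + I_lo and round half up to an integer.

89

Convert: 0.156010 mg/m³ = 156.010 µg/m³.
PM2.5: 156.010 ∈ [85.940, 175.324] ↔ index [51, 100].
51 + (156.010−85.940)·(100−51)/(175.324−85.940) = 51 + 70.070·49/89.384 ≈ 89.41, so AQI = 89.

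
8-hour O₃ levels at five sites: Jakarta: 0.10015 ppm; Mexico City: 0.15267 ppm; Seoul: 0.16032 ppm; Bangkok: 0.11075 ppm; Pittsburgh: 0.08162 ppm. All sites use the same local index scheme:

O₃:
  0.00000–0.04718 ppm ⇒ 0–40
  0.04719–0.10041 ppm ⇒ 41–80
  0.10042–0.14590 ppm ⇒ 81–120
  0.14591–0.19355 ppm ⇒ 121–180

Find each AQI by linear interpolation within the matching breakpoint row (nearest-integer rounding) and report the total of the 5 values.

Jakarta: row 0.04719–0.10041 (AQI 41–80). (80−41)·(0.10015−0.04719)/(0.10041−0.04719) + 41 = 39·0.05296/0.05322 + 41 ≈ 79.81 → 80.
Mexico City: 0.15267 ∈ [0.14591, 0.19355] ↔ index [121, 180].
121 + (0.15267−0.14591)·(180−121)/(0.19355−0.14591) = 121 + 0.00676·59/0.04764 ≈ 129.37, so AQI = 129.
Seoul 0.16032: bracket 0.14591–0.19355 → index 121–180; slope 59/0.04764, offset 0.01441.
AQI = 121 + 59/0.04764·0.01441 ≈ 138.85 ⇒ 139.
Bangkok: 0.11075 ∈ [0.10042, 0.14590] ↔ index [81, 120].
81 + (0.11075−0.10042)·(120−81)/(0.14590−0.10042) = 81 + 0.01033·39/0.04548 ≈ 89.86, so AQI = 90.
Pittsburgh 0.08162: bracket 0.04719–0.10041 → index 41–80; slope 39/0.05322, offset 0.03443.
AQI = 41 + 39/0.05322·0.03443 ≈ 66.23 ⇒ 66.
AQIs: Jakarta=80, Mexico City=129, Seoul=139, Bangkok=90, Pittsburgh=66. Sum = 80 + 129 + 139 + 90 + 66 = 504.

504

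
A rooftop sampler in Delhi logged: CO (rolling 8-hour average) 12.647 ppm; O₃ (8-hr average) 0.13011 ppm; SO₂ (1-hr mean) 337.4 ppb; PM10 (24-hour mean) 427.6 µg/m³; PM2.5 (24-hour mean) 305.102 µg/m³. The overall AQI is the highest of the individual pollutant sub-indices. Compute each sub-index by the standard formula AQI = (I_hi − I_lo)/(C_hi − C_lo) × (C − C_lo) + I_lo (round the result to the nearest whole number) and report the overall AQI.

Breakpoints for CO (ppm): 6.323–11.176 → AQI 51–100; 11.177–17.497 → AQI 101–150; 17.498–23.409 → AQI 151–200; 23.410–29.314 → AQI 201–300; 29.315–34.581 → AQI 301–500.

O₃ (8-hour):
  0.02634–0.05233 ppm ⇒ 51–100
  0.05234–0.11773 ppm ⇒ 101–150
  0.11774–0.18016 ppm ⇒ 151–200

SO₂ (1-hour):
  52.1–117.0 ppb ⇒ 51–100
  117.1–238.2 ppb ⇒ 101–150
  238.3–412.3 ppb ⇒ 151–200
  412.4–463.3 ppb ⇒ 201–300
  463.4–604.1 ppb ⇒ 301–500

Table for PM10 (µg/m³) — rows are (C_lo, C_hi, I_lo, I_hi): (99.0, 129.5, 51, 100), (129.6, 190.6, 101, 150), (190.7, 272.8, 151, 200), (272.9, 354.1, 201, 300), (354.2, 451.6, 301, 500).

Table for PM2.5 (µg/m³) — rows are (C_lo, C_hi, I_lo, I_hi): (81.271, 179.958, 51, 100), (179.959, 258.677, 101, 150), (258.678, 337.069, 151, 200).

451

CO: row 11.177–17.497 (AQI 101–150). (150−101)·(12.647−11.177)/(17.497−11.177) + 101 = 49·1.470/6.320 + 101 ≈ 112.40 → 112.
O₃: 0.13011 ∈ [0.11774, 0.18016] ↔ index [151, 200].
151 + (0.13011−0.11774)·(200−151)/(0.18016−0.11774) = 151 + 0.01237·49/0.06242 ≈ 160.71, so AQI = 161.
SO₂: 337.4 lies in 238.3–412.3, so I_lo=151, I_hi=200, C_lo=238.3, C_hi=412.3.
(200−151)/(412.3−238.3) × (337.4−238.3) + 151 = 49/174.0 × 99.1 + 151 ≈ 178.91 → 179.
PM10: 427.6 lies in 354.2–451.6, so I_lo=301, I_hi=500, C_lo=354.2, C_hi=451.6.
(500−301)/(451.6−354.2) × (427.6−354.2) + 301 = 199/97.4 × 73.4 + 301 ≈ 450.97 → 451.
PM2.5: row 258.678–337.069 (AQI 151–200). (200−151)·(305.102−258.678)/(337.069−258.678) + 151 = 49·46.424/78.391 + 151 ≈ 180.02 → 180.
Sub-indices: CO→112, O₃→161, SO₂→179, PM10→451, PM2.5→180. Overall AQI = max = 451; dominant pollutant is PM10.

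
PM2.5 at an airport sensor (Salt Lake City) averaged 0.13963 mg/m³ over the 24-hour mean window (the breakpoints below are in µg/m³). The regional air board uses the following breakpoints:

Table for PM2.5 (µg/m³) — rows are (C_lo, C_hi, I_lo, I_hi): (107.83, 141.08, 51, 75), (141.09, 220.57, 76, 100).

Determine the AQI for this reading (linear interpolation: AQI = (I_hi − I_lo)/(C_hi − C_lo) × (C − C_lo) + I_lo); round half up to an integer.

74

Convert: 0.13963 mg/m³ = 139.63 µg/m³.
PM2.5 139.63: bracket 107.83–141.08 → index 51–75; slope 24/33.25, offset 31.80.
AQI = 51 + 24/33.25·31.80 ≈ 73.95 ⇒ 74.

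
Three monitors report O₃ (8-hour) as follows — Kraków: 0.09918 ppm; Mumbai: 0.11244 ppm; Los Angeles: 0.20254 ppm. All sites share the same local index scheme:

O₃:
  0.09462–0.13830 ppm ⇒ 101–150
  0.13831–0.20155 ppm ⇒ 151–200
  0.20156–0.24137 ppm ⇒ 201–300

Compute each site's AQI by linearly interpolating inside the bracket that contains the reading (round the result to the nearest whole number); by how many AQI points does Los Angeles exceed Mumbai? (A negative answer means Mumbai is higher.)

Kraków: 0.09918 ∈ [0.09462, 0.13830] ↔ index [101, 150].
101 + (0.09918−0.09462)·(150−101)/(0.13830−0.09462) = 101 + 0.00456·49/0.04368 ≈ 106.12, so AQI = 106.
Mumbai: row 0.09462–0.13830 (AQI 101–150). (150−101)·(0.11244−0.09462)/(0.13830−0.09462) + 101 = 49·0.01782/0.04368 + 101 ≈ 120.99 → 121.
Los Angeles: 0.20254 lies in 0.20156–0.24137, so I_lo=201, I_hi=300, C_lo=0.20156, C_hi=0.24137.
(300−201)/(0.24137−0.20156) × (0.20254−0.20156) + 201 = 99/0.03981 × 0.00098 + 201 ≈ 203.44 → 203.
AQIs: Kraków=106, Mumbai=121, Los Angeles=203. Los Angeles (203) − Mumbai (121) = 82.

82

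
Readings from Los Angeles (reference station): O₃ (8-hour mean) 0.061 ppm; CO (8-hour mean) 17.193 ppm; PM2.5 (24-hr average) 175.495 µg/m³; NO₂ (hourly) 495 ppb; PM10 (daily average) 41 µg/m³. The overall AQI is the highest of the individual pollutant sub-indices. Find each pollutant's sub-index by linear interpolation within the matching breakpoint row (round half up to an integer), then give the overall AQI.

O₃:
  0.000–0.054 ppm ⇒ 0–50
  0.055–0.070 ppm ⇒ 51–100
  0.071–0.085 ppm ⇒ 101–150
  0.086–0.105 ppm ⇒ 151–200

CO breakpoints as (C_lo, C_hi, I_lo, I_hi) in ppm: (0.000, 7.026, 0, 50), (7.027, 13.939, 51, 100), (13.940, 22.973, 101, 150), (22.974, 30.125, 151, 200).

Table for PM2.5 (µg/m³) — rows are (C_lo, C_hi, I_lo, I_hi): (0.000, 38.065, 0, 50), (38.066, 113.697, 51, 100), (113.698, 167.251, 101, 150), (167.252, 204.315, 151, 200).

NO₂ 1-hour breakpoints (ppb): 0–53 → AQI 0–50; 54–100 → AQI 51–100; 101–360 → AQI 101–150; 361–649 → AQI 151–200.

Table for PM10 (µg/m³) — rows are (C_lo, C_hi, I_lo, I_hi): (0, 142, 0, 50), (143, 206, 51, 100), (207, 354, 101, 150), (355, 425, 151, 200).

174

O₃: 0.061 ∈ [0.055, 0.070] ↔ index [51, 100].
51 + (0.061−0.055)·(100−51)/(0.070−0.055) = 51 + 0.006·49/0.015 ≈ 70.60, so AQI = 71.
CO 17.193: bracket 13.940–22.973 → index 101–150; slope 49/9.033, offset 3.253.
AQI = 101 + 49/9.033·3.253 ≈ 118.65 ⇒ 119.
PM2.5: row 167.252–204.315 (AQI 151–200). (200−151)·(175.495−167.252)/(204.315−167.252) + 151 = 49·8.243/37.063 + 151 ≈ 161.90 → 162.
NO₂: 495 ∈ [361, 649] ↔ index [151, 200].
151 + (495−361)·(200−151)/(649−361) = 151 + 134·49/288 ≈ 173.80, so AQI = 174.
PM10: 41 lies in 0–142, so I_lo=0, I_hi=50, C_lo=0, C_hi=142.
(50−0)/(142−0) × (41−0) + 0 = 50/142 × 41 + 0 ≈ 14.44 → 14.
Sub-indices: O₃→71, CO→119, PM2.5→162, NO₂→174, PM10→14. Overall AQI = max = 174; dominant pollutant is NO₂.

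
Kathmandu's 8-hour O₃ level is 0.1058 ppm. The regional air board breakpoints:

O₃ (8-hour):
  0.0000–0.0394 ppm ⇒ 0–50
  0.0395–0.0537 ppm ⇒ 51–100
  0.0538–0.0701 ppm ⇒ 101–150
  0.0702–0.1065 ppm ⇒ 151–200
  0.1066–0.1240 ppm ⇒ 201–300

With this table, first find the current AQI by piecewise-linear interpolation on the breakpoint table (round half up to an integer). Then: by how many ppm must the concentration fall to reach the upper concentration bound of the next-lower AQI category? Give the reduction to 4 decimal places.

O₃: row 0.0702–0.1065 (AQI 151–200). (200−151)·(0.1058−0.0702)/(0.1065−0.0702) + 151 = 49·0.0356/0.0363 + 151 ≈ 199.06 → 199.
Current AQI 199 is in the Unhealthy range (151–200). The next-lower category tops out at AQI 150, whose upper concentration bound is 0.0701 ppm.
Reduction needed = 0.1058 − 0.0701 = 0.0357 ppm.

0.0357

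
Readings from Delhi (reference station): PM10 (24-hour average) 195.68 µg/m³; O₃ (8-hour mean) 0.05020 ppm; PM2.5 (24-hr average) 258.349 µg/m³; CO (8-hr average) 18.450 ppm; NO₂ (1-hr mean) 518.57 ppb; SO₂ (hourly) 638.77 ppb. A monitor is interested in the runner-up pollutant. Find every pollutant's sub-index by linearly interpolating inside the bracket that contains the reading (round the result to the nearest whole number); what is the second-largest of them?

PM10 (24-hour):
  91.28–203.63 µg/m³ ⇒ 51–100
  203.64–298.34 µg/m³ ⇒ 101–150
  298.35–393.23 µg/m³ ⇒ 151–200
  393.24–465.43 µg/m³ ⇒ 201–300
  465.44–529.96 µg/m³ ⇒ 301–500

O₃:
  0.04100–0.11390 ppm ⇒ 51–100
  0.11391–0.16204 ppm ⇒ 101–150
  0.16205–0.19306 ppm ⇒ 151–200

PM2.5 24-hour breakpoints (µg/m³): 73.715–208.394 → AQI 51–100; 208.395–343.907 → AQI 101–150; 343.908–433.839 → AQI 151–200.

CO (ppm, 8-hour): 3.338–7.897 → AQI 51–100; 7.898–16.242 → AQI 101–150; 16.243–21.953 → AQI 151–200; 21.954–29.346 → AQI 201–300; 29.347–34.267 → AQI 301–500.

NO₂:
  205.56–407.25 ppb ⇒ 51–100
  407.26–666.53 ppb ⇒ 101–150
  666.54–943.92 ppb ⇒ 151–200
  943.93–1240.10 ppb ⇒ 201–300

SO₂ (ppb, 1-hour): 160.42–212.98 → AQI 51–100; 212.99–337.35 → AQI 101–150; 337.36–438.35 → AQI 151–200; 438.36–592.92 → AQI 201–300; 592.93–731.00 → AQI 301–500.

170

PM10: 195.68 ∈ [91.28, 203.63] ↔ index [51, 100].
51 + (195.68−91.28)·(100−51)/(203.63−91.28) = 51 + 104.40·49/112.35 ≈ 96.53, so AQI = 97.
O₃: row 0.04100–0.11390 (AQI 51–100). (100−51)·(0.05020−0.04100)/(0.11390−0.04100) + 51 = 49·0.00920/0.07290 + 51 ≈ 57.18 → 57.
PM2.5: row 208.395–343.907 (AQI 101–150). (150−101)·(258.349−208.395)/(343.907−208.395) + 101 = 49·49.954/135.512 + 101 ≈ 119.06 → 119.
CO: 18.450 ∈ [16.243, 21.953] ↔ index [151, 200].
151 + (18.450−16.243)·(200−151)/(21.953−16.243) = 151 + 2.207·49/5.710 ≈ 169.94, so AQI = 170.
NO₂: 518.57 lies in 407.26–666.53, so I_lo=101, I_hi=150, C_lo=407.26, C_hi=666.53.
(150−101)/(666.53−407.26) × (518.57−407.26) + 101 = 49/259.27 × 111.31 + 101 ≈ 122.04 → 122.
SO₂: 638.77 lies in 592.93–731.00, so I_lo=301, I_hi=500, C_lo=592.93, C_hi=731.00.
(500−301)/(731.00−592.93) × (638.77−592.93) + 301 = 199/138.07 × 45.84 + 301 ≈ 367.07 → 367.
Sub-indices: PM10→97, O₃→57, PM2.5→119, CO→170, NO₂→122, SO₂→367. Ranked high→low: 367, 170, 122, 119, 97, 57. Second-highest sub-index = 170.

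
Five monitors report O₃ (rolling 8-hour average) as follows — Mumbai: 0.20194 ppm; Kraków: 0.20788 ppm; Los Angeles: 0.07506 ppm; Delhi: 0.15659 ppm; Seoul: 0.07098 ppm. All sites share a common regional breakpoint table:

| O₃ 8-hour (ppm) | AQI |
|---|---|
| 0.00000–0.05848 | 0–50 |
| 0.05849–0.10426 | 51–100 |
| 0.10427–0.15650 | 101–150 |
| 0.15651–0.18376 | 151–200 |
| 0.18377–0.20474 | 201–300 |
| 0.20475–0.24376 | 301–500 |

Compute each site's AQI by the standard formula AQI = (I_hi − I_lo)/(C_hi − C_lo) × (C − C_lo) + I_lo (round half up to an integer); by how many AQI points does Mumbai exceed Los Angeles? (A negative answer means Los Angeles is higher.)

218

Mumbai: 0.20194 lies in 0.18377–0.20474, so I_lo=201, I_hi=300, C_lo=0.18377, C_hi=0.20474.
(300−201)/(0.20474−0.18377) × (0.20194−0.18377) + 201 = 99/0.02097 × 0.01817 + 201 ≈ 286.78 → 287.
Kraków: 0.20788 ∈ [0.20475, 0.24376] ↔ index [301, 500].
301 + (0.20788−0.20475)·(500−301)/(0.24376−0.20475) = 301 + 0.00313·199/0.03901 ≈ 316.97, so AQI = 317.
Los Angeles: 0.07506 ∈ [0.05849, 0.10426] ↔ index [51, 100].
51 + (0.07506−0.05849)·(100−51)/(0.10426−0.05849) = 51 + 0.01657·49/0.04577 ≈ 68.74, so AQI = 69.
Delhi 0.15659: bracket 0.15651–0.18376 → index 151–200; slope 49/0.02725, offset 0.00008.
AQI = 151 + 49/0.02725·0.00008 ≈ 151.14 ⇒ 151.
Seoul: 0.07098 lies in 0.05849–0.10426, so I_lo=51, I_hi=100, C_lo=0.05849, C_hi=0.10426.
(100−51)/(0.10426−0.05849) × (0.07098−0.05849) + 51 = 49/0.04577 × 0.01249 + 51 ≈ 64.37 → 64.
AQIs: Mumbai=287, Kraków=317, Los Angeles=69, Delhi=151, Seoul=64. Mumbai (287) − Los Angeles (69) = 218.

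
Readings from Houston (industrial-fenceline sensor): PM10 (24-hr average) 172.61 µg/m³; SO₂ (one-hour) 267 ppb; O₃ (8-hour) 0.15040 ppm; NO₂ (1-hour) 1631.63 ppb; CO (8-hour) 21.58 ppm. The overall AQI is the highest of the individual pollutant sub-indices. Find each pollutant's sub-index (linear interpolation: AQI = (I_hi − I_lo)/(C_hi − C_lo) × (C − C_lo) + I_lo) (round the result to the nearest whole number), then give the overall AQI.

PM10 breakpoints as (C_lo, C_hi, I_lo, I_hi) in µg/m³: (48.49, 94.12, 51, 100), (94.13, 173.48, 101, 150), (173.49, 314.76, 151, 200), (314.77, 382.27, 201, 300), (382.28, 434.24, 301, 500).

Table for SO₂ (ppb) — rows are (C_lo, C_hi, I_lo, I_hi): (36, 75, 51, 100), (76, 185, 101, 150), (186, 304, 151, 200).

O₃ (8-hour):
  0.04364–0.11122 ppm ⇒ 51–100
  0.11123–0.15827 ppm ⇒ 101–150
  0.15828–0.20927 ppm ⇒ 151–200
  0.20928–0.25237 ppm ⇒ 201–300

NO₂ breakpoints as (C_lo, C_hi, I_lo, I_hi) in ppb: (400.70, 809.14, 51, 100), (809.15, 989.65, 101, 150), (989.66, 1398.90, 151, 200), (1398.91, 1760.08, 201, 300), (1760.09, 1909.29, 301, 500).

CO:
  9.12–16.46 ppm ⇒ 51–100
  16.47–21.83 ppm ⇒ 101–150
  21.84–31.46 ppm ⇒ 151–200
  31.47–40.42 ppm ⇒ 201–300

265

PM10: 172.61 ∈ [94.13, 173.48] ↔ index [101, 150].
101 + (172.61−94.13)·(150−101)/(173.48−94.13) = 101 + 78.48·49/79.35 ≈ 149.46, so AQI = 149.
SO₂: row 186–304 (AQI 151–200). (200−151)·(267−186)/(304−186) + 151 = 49·81/118 + 151 ≈ 184.64 → 185.
O₃: row 0.11123–0.15827 (AQI 101–150). (150−101)·(0.15040−0.11123)/(0.15827−0.11123) + 101 = 49·0.03917/0.04704 + 101 ≈ 141.80 → 142.
NO₂: row 1398.91–1760.08 (AQI 201–300). (300−201)·(1631.63−1398.91)/(1760.08−1398.91) + 201 = 99·232.72/361.17 + 201 ≈ 264.79 → 265.
CO: 21.58 ∈ [16.47, 21.83] ↔ index [101, 150].
101 + (21.58−16.47)·(150−101)/(21.83−16.47) = 101 + 5.11·49/5.36 ≈ 147.71, so AQI = 148.
Sub-indices: PM10→149, SO₂→185, O₃→142, NO₂→265, CO→148. Overall AQI = max = 265; dominant pollutant is NO₂.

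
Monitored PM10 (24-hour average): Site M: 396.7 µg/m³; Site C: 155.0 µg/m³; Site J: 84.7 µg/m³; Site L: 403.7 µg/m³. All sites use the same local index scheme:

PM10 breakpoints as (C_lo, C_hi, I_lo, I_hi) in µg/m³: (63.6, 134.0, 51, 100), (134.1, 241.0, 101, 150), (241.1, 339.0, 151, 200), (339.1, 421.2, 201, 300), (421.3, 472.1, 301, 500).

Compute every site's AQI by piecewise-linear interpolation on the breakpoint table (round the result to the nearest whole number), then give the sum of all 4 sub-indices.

Site M: 396.7 lies in 339.1–421.2, so I_lo=201, I_hi=300, C_lo=339.1, C_hi=421.2.
(300−201)/(421.2−339.1) × (396.7−339.1) + 201 = 99/82.1 × 57.6 + 201 ≈ 270.46 → 270.
Site C: 155.0 lies in 134.1–241.0, so I_lo=101, I_hi=150, C_lo=134.1, C_hi=241.0.
(150−101)/(241.0−134.1) × (155.0−134.1) + 101 = 49/106.9 × 20.9 + 101 ≈ 110.58 → 111.
Site J: row 63.6–134.0 (AQI 51–100). (100−51)·(84.7−63.6)/(134.0−63.6) + 51 = 49·21.1/70.4 + 51 ≈ 65.69 → 66.
Site L: 403.7 lies in 339.1–421.2, so I_lo=201, I_hi=300, C_lo=339.1, C_hi=421.2.
(300−201)/(421.2−339.1) × (403.7−339.1) + 201 = 99/82.1 × 64.6 + 201 ≈ 278.90 → 279.
AQIs: Site M=270, Site C=111, Site J=66, Site L=279. Sum = 270 + 111 + 66 + 279 = 726.

726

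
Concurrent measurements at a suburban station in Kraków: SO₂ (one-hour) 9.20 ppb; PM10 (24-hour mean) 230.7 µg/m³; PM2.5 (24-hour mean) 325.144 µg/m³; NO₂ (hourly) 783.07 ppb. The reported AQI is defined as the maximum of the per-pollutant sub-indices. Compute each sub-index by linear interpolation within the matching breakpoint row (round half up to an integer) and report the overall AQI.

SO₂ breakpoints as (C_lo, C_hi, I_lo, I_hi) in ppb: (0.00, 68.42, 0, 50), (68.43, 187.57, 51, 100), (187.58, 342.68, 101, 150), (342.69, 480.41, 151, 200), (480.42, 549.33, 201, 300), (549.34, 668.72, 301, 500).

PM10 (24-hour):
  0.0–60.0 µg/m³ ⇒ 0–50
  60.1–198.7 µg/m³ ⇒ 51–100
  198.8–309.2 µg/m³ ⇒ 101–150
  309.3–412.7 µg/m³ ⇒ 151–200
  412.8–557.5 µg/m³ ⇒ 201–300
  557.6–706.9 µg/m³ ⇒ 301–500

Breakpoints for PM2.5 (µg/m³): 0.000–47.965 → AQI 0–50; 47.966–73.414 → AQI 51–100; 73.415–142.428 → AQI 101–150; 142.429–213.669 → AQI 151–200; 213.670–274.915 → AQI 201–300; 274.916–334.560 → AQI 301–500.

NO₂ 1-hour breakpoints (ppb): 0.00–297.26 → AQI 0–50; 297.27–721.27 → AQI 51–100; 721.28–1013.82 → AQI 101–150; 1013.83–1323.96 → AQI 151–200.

SO₂: 9.20 ∈ [0.00, 68.42] ↔ index [0, 50].
0 + (9.20−0.00)·(50−0)/(68.42−0.00) = 0 + 9.20·50/68.42 ≈ 6.72, so AQI = 7.
PM10 230.7: bracket 198.8–309.2 → index 101–150; slope 49/110.4, offset 31.9.
AQI = 101 + 49/110.4·31.9 ≈ 115.16 ⇒ 115.
PM2.5: 325.144 ∈ [274.916, 334.560] ↔ index [301, 500].
301 + (325.144−274.916)·(500−301)/(334.560−274.916) = 301 + 50.228·199/59.644 ≈ 468.58, so AQI = 469.
NO₂ 783.07: bracket 721.28–1013.82 → index 101–150; slope 49/292.54, offset 61.79.
AQI = 101 + 49/292.54·61.79 ≈ 111.35 ⇒ 111.
Sub-indices: SO₂→7, PM10→115, PM2.5→469, NO₂→111. Overall AQI = max = 469; dominant pollutant is PM2.5.
AQI 469: Hazardous.

469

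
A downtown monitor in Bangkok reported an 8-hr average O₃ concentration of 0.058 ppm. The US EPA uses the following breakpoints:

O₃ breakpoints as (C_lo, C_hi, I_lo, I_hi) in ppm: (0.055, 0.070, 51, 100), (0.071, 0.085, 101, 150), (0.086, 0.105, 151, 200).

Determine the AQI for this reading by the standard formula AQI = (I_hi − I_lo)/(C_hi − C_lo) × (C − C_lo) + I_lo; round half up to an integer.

61

O₃: 0.058 lies in 0.055–0.070, so I_lo=51, I_hi=100, C_lo=0.055, C_hi=0.070.
(100−51)/(0.070−0.055) × (0.058−0.055) + 51 = 49/0.015 × 0.003 + 51 ≈ 60.80 → 61.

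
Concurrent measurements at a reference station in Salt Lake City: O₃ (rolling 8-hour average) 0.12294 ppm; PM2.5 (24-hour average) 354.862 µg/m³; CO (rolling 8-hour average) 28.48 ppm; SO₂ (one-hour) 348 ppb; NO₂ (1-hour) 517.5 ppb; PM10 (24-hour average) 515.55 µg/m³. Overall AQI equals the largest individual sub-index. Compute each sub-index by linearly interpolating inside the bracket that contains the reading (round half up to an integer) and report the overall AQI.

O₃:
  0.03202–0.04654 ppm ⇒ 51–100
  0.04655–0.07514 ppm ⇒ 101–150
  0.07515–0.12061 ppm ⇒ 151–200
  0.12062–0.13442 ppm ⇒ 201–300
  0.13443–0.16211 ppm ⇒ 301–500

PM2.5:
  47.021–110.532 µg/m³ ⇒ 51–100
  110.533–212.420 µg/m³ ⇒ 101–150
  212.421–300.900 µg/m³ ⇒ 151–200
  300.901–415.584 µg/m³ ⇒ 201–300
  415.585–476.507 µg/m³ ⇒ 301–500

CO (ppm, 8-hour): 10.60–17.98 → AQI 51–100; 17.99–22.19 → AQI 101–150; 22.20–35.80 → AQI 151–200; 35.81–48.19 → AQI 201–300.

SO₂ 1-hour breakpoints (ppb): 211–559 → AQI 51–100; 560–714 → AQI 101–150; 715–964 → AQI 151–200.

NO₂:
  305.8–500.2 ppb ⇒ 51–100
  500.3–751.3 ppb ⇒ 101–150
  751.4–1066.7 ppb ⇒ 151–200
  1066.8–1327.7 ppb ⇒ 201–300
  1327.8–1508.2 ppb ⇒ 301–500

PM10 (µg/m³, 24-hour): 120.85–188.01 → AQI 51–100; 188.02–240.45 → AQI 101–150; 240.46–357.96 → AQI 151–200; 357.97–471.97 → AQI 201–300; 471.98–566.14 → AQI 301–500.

O₃ 0.12294: bracket 0.12062–0.13442 → index 201–300; slope 99/0.01380, offset 0.00232.
AQI = 201 + 99/0.01380·0.00232 ≈ 217.64 ⇒ 218.
PM2.5 354.862: bracket 300.901–415.584 → index 201–300; slope 99/114.683, offset 53.961.
AQI = 201 + 99/114.683·53.961 ≈ 247.58 ⇒ 248.
CO: 28.48 lies in 22.20–35.80, so I_lo=151, I_hi=200, C_lo=22.20, C_hi=35.80.
(200−151)/(35.80−22.20) × (28.48−22.20) + 151 = 49/13.60 × 6.28 + 151 ≈ 173.63 → 174.
SO₂: 348 lies in 211–559, so I_lo=51, I_hi=100, C_lo=211, C_hi=559.
(100−51)/(559−211) × (348−211) + 51 = 49/348 × 137 + 51 ≈ 70.29 → 70.
NO₂: 517.5 ∈ [500.3, 751.3] ↔ index [101, 150].
101 + (517.5−500.3)·(150−101)/(751.3−500.3) = 101 + 17.2·49/251.0 ≈ 104.36, so AQI = 104.
PM10 515.55: bracket 471.98–566.14 → index 301–500; slope 199/94.16, offset 43.57.
AQI = 301 + 199/94.16·43.57 ≈ 393.08 ⇒ 393.
Sub-indices: O₃→218, PM2.5→248, CO→174, SO₂→70, NO₂→104, PM10→393. Overall AQI = max = 393; dominant pollutant is PM10.
AQI 393: Hazardous.

393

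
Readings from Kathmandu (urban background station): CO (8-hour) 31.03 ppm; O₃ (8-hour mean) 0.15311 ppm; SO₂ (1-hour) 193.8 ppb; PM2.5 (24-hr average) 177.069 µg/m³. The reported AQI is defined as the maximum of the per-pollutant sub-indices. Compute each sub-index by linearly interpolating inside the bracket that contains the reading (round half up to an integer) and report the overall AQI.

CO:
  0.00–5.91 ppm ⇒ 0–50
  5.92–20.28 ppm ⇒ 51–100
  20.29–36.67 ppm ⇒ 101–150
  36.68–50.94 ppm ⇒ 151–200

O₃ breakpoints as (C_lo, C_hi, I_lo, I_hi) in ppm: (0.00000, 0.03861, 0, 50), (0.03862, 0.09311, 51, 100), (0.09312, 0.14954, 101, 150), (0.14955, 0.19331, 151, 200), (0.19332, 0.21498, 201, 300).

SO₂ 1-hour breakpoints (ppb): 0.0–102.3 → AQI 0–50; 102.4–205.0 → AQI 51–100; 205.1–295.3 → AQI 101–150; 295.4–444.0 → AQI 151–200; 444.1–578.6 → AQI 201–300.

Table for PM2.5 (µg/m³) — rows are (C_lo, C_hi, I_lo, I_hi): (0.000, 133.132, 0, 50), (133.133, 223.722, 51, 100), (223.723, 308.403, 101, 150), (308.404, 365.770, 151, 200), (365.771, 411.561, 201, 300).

CO: row 20.29–36.67 (AQI 101–150). (150−101)·(31.03−20.29)/(36.67−20.29) + 101 = 49·10.74/16.38 + 101 ≈ 133.13 → 133.
O₃: 0.15311 lies in 0.14955–0.19331, so I_lo=151, I_hi=200, C_lo=0.14955, C_hi=0.19331.
(200−151)/(0.19331−0.14955) × (0.15311−0.14955) + 151 = 49/0.04376 × 0.00356 + 151 ≈ 154.99 → 155.
SO₂ 193.8: bracket 102.4–205.0 → index 51–100; slope 49/102.6, offset 91.4.
AQI = 51 + 49/102.6·91.4 ≈ 94.65 ⇒ 95.
PM2.5 177.069: bracket 133.133–223.722 → index 51–100; slope 49/90.589, offset 43.936.
AQI = 51 + 49/90.589·43.936 ≈ 74.77 ⇒ 75.
Sub-indices: CO→133, O₃→155, SO₂→95, PM2.5→75. Overall AQI = max = 155; dominant pollutant is O₃.

155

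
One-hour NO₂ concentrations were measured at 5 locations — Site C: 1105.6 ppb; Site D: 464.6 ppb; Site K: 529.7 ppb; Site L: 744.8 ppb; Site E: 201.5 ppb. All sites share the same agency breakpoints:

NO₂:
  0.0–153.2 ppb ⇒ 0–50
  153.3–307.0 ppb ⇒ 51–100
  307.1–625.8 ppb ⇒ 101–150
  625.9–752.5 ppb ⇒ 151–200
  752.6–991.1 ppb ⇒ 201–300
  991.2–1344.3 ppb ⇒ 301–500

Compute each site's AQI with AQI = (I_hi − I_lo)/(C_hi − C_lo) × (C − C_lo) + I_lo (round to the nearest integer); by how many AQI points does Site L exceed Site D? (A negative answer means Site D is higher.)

72

Site C 1105.6: bracket 991.2–1344.3 → index 301–500; slope 199/353.1, offset 114.4.
AQI = 301 + 199/353.1·114.4 ≈ 365.47 ⇒ 365.
Site D 464.6: bracket 307.1–625.8 → index 101–150; slope 49/318.7, offset 157.5.
AQI = 101 + 49/318.7·157.5 ≈ 125.22 ⇒ 125.
Site K 529.7: bracket 307.1–625.8 → index 101–150; slope 49/318.7, offset 222.6.
AQI = 101 + 49/318.7·222.6 ≈ 135.22 ⇒ 135.
Site L 744.8: bracket 625.9–752.5 → index 151–200; slope 49/126.6, offset 118.9.
AQI = 151 + 49/126.6·118.9 ≈ 197.02 ⇒ 197.
Site E: row 153.3–307.0 (AQI 51–100). (100−51)·(201.5−153.3)/(307.0−153.3) + 51 = 49·48.2/153.7 + 51 ≈ 66.37 → 66.
AQIs: Site C=365, Site D=125, Site K=135, Site L=197, Site E=66. Site L (197) − Site D (125) = 72.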